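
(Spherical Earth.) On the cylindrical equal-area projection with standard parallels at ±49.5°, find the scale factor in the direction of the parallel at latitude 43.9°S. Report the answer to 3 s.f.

0.901

For cylindrical equal-area with standard parallel φ₀, h = cos φ / cos φ₀ and k = cos φ₀ / cos φ, so h·k = 1.
k = cos 49.5° / cos 43.9° = 0.6494/0.7206 = 0.9013.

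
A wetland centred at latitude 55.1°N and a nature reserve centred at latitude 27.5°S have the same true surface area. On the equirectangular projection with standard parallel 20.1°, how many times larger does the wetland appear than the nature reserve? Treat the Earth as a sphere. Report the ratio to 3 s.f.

1.55

With standard parallel φ₀ = 20.1°, the equirectangular projection gives x = Rλ cos φ₀, y = Rφ, so h = 1 and k = cos 20.1° / cos φ.
Areal scale at 55.1°: h·k = 1.000 × 1.641 = 1.641.
Areal scale at 27.5°: h·k = 1.000 × 1.059 = 1.059.
Ratio = 1.641/1.059 ≈ 1.55.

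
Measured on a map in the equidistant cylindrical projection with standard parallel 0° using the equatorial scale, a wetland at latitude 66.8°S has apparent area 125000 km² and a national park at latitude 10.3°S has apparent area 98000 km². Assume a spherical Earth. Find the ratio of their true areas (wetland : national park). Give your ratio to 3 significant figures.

On the plate carrée, areal scale = h·k = 1 × sec φ, so true area = apparent × cos φ.
True area of wetland: 125000 × cos(66.8°) = 125000 × 0.3939 = 49240 km².
True area of national park: 98000 × cos(10.3°) = 98000 × 0.9839 = 96420 km².
Ratio = 49240 / 96420 ≈ 0.511.

0.511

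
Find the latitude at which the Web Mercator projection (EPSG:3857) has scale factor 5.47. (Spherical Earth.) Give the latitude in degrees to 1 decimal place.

79.5°

Mercator scale is k = sec φ = 1/cos φ.
1/cos φ = 5.47  ⇒  cos φ = 0.1828  ⇒  φ = arccos(0.1828) ≈ 79.5°.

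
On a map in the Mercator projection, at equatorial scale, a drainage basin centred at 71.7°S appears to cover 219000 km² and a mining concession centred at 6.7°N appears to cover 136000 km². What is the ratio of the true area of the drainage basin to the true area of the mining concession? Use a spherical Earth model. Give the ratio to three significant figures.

0.161

Mercator's areal exaggeration is sec²φ; hence true area = (apparent area) · cos²φ.
True area of drainage basin: 219000 × cos²(71.7°) = 219000 × 0.09859 = 21590 km².
True area of mining concession: 136000 × cos²(6.7°) = 136000 × 0.9864 = 134100 km².
Ratio = 21590 / 134100 ≈ 0.161.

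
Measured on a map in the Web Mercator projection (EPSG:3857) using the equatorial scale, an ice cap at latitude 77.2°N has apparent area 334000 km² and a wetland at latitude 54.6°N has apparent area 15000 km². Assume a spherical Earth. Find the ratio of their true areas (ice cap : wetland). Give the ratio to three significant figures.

3.26

Since Mercator area scale is 1/cos²φ, the true area equals the apparent area multiplied by cos²φ.
True area of ice cap: 334000 × cos²(77.2°) = 334000 × 0.04908 = 16390 km².
True area of wetland: 15000 × cos²(54.6°) = 15000 × 0.3356 = 5034 km².
Ratio = 16390 / 5034 ≈ 3.26.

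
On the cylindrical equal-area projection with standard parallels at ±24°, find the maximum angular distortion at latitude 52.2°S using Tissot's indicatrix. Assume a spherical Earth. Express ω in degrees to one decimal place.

Cylindrical equal-area (φ₀ = 24°): h = cos φ / cos 24° along meridians, k = cos 24° / cos φ along parallels; h·k = 1.
At 52.2°: h = 0.6709, k = 1.491; principal scales a = 1.491, b = 0.6709.
sin(ω/2) = (a − b)/(a + b) = 0.8196/2.161 = 0.3792, so ω = 2 arcsin(0.3792) ≈ 44.6°.

44.6°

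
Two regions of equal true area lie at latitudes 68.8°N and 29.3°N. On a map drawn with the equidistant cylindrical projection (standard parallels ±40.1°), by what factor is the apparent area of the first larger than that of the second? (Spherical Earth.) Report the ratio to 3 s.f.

2.41

In the equirectangular projection with standard parallel φ₀ = 40.1° (x = Rλ cos φ₀, y = Rφ), meridians are true-scale (h = 1) and the parallel scale is k = cos φ₀ / cos φ.
Areal scale at 68.8°: h·k = 1.000 × 2.115 = 2.115.
Areal scale at 29.3°: h·k = 1.000 × 0.8771 = 0.8771.
Ratio = 2.115/0.8771 ≈ 2.41.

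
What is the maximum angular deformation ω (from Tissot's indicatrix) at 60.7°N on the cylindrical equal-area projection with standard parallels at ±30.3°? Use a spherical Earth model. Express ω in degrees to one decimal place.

61.8°

For cylindrical equal-area with standard parallel φ₀, h = cos φ / cos φ₀ and k = cos φ₀ / cos φ, so h·k = 1.
At 60.7°: h = 0.5668, k = 1.764; principal scales a = 1.764, b = 0.5668.
sin(ω/2) = (a − b)/(a + b) = 1.197/2.331 = 0.5137, so ω = 2 arcsin(0.5137) ≈ 61.8°.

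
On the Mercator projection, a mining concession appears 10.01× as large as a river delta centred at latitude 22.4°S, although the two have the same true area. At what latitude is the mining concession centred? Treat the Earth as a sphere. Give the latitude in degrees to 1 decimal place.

73.0°

For equal true areas on Mercator, apparent areas scale as sec²φ, so the ratio is cos²φ₂ / cos²φ₁.
cos²φ₂ / cos²φ₁ = 10.01  ⇒  cos φ₁ = cos 22.4° / √10.01 = 0.9245/3.164 = 0.2922.
φ₁ = arccos(0.2922) ≈ 73.0°.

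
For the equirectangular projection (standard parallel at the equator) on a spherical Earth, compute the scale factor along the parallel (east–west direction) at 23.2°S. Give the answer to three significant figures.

Plate carrée maps x = Rλ, y = Rφ. The meridian scale is h = 1 and the parallel scale is k = 1/cos φ = sec φ.
k = 1/cos 23.2° = 1/0.9191 = 1.088.

1.09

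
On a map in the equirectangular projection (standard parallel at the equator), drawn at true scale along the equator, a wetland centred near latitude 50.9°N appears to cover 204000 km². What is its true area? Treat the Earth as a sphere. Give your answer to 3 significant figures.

129000 km²

Plate carrée maps x = Rλ, y = Rφ. The meridian scale is h = 1 and the parallel scale is k = 1/cos φ = sec φ.
Areal scale = h·k = 1 × sec φ; at 50.9°, h = 1.000, k = 1.586, so h·k = 1.586.
True area = apparent / (areal scale) = 204000 / 1.586 ≈ 129000 km².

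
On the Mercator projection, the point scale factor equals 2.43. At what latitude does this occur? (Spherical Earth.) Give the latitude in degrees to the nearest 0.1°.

65.7°

Mercator scale is k = sec φ = 1/cos φ.
1/cos φ = 2.43  ⇒  cos φ = 0.4115  ⇒  φ = arccos(0.4115) ≈ 65.7°.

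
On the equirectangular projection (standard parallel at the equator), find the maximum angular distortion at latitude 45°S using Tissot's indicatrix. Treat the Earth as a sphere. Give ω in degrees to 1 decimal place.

In the plate carrée (x = Rλ, y = Rφ), meridians are true-scale (h = 1) and parallels are stretched by k = sec φ.
At 45°: h = 1.000, k = 1.414; principal scales a = 1.414, b = 1.000.
sin(ω/2) = (a − b)/(a + b) = 0.4142/2.414 = 0.1716, so ω = 2 arcsin(0.1716) ≈ 19.8°.

19.8°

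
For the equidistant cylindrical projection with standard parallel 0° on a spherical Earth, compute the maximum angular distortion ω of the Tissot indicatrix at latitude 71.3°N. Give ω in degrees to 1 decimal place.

In the plate carrée (x = Rλ, y = Rφ), meridians are true-scale (h = 1) and parallels are stretched by k = sec φ.
At 71.3°: h = 1.000, k = 3.119; principal scales a = 3.119, b = 1.000.
sin(ω/2) = (a − b)/(a + b) = 2.119/4.119 = 0.5144, so ω = 2 arcsin(0.5144) ≈ 61.9°.

61.9°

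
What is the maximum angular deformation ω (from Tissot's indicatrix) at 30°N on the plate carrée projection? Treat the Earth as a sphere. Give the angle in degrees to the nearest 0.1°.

8.2°

In the plate carrée (x = Rλ, y = Rφ), meridians are true-scale (h = 1) and parallels are stretched by k = sec φ.
At 30°: h = 1.000, k = 1.155; principal scales a = 1.155, b = 1.000.
sin(ω/2) = (a − b)/(a + b) = 0.1547/2.155 = 0.07180, so ω = 2 arcsin(0.07180) ≈ 8.2°.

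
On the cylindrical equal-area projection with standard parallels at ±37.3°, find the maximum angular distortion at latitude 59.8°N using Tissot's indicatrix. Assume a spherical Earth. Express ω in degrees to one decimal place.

Cylindrical equal-area (φ₀ = 37.3°): h = cos φ / cos 37.3° along meridians, k = cos 37.3° / cos φ along parallels; h·k = 1.
At 59.8°: h = 0.6324, k = 1.581; principal scales a = 1.581, b = 0.6324.
sin(ω/2) = (a − b)/(a + b) = 0.9490/2.214 = 0.4287, so ω = 2 arcsin(0.4287) ≈ 50.8°.

50.8°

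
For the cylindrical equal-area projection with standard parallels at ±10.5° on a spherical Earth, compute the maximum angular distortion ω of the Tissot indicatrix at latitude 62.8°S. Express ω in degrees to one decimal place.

80.3°

Cylindrical equal-area (φ₀ = 10.5°): h = cos φ / cos 10.5° along meridians, k = cos 10.5° / cos φ along parallels; h·k = 1.
At 62.8°: h = 0.4649, k = 2.151; principal scales a = 2.151, b = 0.4649.
sin(ω/2) = (a − b)/(a + b) = 1.686/2.616 = 0.6446, so ω = 2 arcsin(0.6446) ≈ 80.3°.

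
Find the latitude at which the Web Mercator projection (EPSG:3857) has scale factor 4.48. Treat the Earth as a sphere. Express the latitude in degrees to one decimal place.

77.1°

Mercator scale is k = sec φ = 1/cos φ.
1/cos φ = 4.48  ⇒  cos φ = 0.2232  ⇒  φ = arccos(0.2232) ≈ 77.1°.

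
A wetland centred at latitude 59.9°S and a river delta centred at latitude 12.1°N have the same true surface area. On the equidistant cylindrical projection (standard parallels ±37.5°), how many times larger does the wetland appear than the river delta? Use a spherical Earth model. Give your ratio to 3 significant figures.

1.95

The equidistant cylindrical projection with φ₀ = 37.5° has h = 1 (meridians true) and k = cos φ₀ / cos φ along parallels.
Areal scale at 59.9°: h·k = 1.000 × 1.582 = 1.582.
Areal scale at 12.1°: h·k = 1.000 × 0.8114 = 0.8114.
Ratio = 1.582/0.8114 ≈ 1.95.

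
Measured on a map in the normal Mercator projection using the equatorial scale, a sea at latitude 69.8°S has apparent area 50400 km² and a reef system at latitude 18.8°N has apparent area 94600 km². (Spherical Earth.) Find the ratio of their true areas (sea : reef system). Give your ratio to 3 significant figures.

Since Mercator area scale is 1/cos²φ, the true area equals the apparent area multiplied by cos²φ.
True area of sea: 50400 × cos²(69.8°) = 50400 × 0.1192 = 6009 km².
True area of reef system: 94600 × cos²(18.8°) = 94600 × 0.8961 = 84780 km².
Ratio = 6009 / 84780 ≈ 0.0709.

0.0709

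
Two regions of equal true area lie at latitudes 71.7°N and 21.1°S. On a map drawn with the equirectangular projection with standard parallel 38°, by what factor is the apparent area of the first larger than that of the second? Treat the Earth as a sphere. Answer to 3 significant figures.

2.97

The equidistant cylindrical projection with φ₀ = 38° has h = 1 (meridians true) and k = cos φ₀ / cos φ along parallels.
Areal scale at 71.7°: h·k = 1.000 × 2.510 = 2.510.
Areal scale at 21.1°: h·k = 1.000 × 0.8446 = 0.8446.
Ratio = 2.510/0.8446 ≈ 2.97.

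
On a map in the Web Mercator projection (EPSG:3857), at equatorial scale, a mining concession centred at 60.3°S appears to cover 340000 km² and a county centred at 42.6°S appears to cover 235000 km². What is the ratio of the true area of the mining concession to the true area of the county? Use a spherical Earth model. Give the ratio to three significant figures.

Since Mercator area scale is 1/cos²φ, the true area equals the apparent area multiplied by cos²φ.
True area of mining concession: 340000 × cos²(60.3°) = 340000 × 0.2455 = 83460 km².
True area of county: 235000 × cos²(42.6°) = 235000 × 0.5418 = 127300 km².
Ratio = 83460 / 127300 ≈ 0.655.

0.655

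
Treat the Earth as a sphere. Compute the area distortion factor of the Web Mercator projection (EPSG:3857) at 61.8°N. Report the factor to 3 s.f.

For Mercator, h = k = sec φ (a conformal cylindrical projection has a single point scale, 1/cos φ).
Areal scale = k² = sec²φ = 1/cos²(61.8°) = 1/0.4726² = 4.478.

4.48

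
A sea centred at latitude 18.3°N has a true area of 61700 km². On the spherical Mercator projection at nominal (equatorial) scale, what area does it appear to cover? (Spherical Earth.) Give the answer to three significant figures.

68400 km²

The Mercator projection is conformal; its linear scale factor is the same in every direction and equals sec φ = 1/cos φ.
Areal scale = k² = sec²φ = 1/cos²(18.3°) = 1/0.9494² = 1.109.
Apparent area = 61700 × 1.109 ≈ 68400 km².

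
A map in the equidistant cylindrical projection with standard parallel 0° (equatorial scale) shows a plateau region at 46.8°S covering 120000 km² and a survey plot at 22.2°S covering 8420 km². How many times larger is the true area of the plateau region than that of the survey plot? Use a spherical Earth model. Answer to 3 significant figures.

10.5

Plate carrée has h = 1 and k = sec φ, giving areal scale sec φ; true area = (apparent area) · cos φ.
True area of plateau region: 120000 × cos(46.8°) = 120000 × 0.6845 = 82150 km².
True area of survey plot: 8420 × cos(22.2°) = 8420 × 0.9259 = 7796 km².
Ratio = 82150 / 7796 ≈ 10.5.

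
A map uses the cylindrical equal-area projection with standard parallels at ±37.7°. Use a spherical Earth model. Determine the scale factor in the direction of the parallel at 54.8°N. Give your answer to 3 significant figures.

1.37

For cylindrical equal-area with standard parallel φ₀, h = cos φ / cos φ₀ and k = cos φ₀ / cos φ, so h·k = 1.
k = cos 37.7° / cos 54.8° = 0.7912/0.5764 = 1.373.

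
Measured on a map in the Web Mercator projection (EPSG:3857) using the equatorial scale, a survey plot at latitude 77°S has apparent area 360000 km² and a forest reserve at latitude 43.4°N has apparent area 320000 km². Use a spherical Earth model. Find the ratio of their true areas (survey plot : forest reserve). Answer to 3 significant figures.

Since Mercator area scale is 1/cos²φ, the true area equals the apparent area multiplied by cos²φ.
True area of survey plot: 360000 × cos²(77°) = 360000 × 0.05060 = 18220 km².
True area of forest reserve: 320000 × cos²(43.4°) = 320000 × 0.5279 = 168900 km².
Ratio = 18220 / 168900 ≈ 0.108.

0.108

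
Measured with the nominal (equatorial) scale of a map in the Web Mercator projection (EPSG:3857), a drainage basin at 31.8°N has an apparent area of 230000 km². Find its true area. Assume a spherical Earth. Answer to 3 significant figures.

For Mercator, h = k = sec φ (a conformal cylindrical projection has a single point scale, 1/cos φ).
Areal scale = k² = sec²φ = 1/cos²(31.8°) = 1/0.8499² = 1.384.
True area = apparent / (areal scale) = 230000 / 1.384 ≈ 166000 km².

166000 km²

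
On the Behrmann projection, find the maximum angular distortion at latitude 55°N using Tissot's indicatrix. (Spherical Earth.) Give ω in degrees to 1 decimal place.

45.9°

The Behrmann projection is cylindrical equal-area with φ₀ = 30°. For cylindrical equal-area with standard parallel φ₀, h = cos φ / cos φ₀ and k = cos φ₀ / cos φ, so h·k = 1.
At 55°: h = 0.6623, k = 1.510; principal scales a = 1.510, b = 0.6623.
sin(ω/2) = (a − b)/(a + b) = 0.8476/2.172 = 0.3902, so ω = 2 arcsin(0.3902) ≈ 45.9°.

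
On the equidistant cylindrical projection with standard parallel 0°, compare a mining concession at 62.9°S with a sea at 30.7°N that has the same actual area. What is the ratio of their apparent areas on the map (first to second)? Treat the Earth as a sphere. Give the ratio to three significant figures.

1.89

For the equirectangular projection with φ₀ = 0 (plate carrée), h = 1 along meridians and k = sec φ along parallels.
Areal scale at 62.9°: h·k = 1.000 × 2.195 = 2.195.
Areal scale at 30.7°: h·k = 1.000 × 1.163 = 1.163.
Ratio = 2.195/1.163 ≈ 1.89.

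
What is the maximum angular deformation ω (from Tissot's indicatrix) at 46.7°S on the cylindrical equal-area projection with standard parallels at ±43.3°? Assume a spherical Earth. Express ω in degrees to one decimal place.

Cylindrical equal-area (φ₀ = 43.3°): h = cos φ / cos 43.3° along meridians, k = cos 43.3° / cos φ along parallels; h·k = 1.
At 46.7°: h = 0.9424, k = 1.061; principal scales a = 1.061, b = 0.9424.
sin(ω/2) = (a − b)/(a + b) = 0.1188/2.004 = 0.05931, so ω = 2 arcsin(0.05931) ≈ 6.8°.

6.8°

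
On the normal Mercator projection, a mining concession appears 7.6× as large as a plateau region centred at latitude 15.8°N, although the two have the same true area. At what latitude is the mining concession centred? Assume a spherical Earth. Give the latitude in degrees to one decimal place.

69.6°

For equal true areas on Mercator, apparent areas scale as sec²φ, so the ratio is cos²φ₂ / cos²φ₁.
cos²φ₂ / cos²φ₁ = 7.6  ⇒  cos φ₁ = cos 15.8° / √7.6 = 0.9622/2.757 = 0.3490.
φ₁ = arccos(0.3490) ≈ 69.6°.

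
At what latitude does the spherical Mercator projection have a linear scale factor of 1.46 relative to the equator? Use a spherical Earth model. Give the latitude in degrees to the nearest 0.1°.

Mercator scale is k = sec φ = 1/cos φ.
1/cos φ = 1.46  ⇒  cos φ = 0.6849  ⇒  φ = arccos(0.6849) ≈ 46.8°.

46.8°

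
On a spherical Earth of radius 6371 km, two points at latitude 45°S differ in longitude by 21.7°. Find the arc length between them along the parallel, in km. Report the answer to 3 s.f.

Arc length along a parallel = R cos φ · Δλ (with Δλ in radians).
= 6371 × cos 45° × (21.7° × π/180) = 6371 × 0.7071 × 0.3787 ≈ 1710 km.

1710 km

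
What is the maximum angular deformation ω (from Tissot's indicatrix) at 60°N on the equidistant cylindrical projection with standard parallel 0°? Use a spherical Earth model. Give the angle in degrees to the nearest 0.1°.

In the plate carrée (x = Rλ, y = Rφ), meridians are true-scale (h = 1) and parallels are stretched by k = sec φ.
At 60°: h = 1.000, k = 2.000; principal scales a = 2.000, b = 1.000.
sin(ω/2) = (a − b)/(a + b) = 1.0000/3.000 = 0.3333, so ω = 2 arcsin(0.3333) ≈ 38.9°.

38.9°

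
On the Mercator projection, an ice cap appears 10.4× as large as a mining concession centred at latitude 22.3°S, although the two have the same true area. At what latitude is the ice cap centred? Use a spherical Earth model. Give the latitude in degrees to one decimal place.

On Mercator, (apparent₁)/(apparent₂) = sec²φ₁ / sec²φ₂ when true areas are equal.
cos²φ₂ / cos²φ₁ = 10.4  ⇒  cos φ₁ = cos 22.3° / √10.4 = 0.9252/3.225 = 0.2869.
φ₁ = arccos(0.2869) ≈ 73.3°.

73.3°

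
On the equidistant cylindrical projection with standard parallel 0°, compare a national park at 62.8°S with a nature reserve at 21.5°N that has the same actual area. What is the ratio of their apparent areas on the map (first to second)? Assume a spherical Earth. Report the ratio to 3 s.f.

2.04

Plate carrée maps x = Rλ, y = Rφ. The meridian scale is h = 1 and the parallel scale is k = 1/cos φ = sec φ.
Areal scale at 62.8°: h·k = 1.000 × 2.188 = 2.188.
Areal scale at 21.5°: h·k = 1.000 × 1.075 = 1.075.
Ratio = 2.188/1.075 ≈ 2.04.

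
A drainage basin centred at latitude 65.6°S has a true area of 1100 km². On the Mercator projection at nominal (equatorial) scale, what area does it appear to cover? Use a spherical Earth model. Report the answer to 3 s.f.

6450 km²

Mercator is conformal, so the point scale is isotropic: h = k = sec φ = 1/cos φ.
Areal scale = k² = sec²φ = 1/cos²(65.6°) = 1/0.4131² = 5.860.
Apparent area = 1100 × 5.860 ≈ 6450 km².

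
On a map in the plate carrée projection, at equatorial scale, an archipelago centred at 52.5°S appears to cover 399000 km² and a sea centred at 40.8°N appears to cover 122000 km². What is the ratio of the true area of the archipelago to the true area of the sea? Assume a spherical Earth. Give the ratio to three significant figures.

Plate carrée has h = 1 and k = sec φ, giving areal scale sec φ; true area = (apparent area) · cos φ.
True area of archipelago: 399000 × cos(52.5°) = 399000 × 0.6088 = 242900 km².
True area of sea: 122000 × cos(40.8°) = 122000 × 0.7570 = 92350 km².
Ratio = 242900 / 92350 ≈ 2.63.

2.63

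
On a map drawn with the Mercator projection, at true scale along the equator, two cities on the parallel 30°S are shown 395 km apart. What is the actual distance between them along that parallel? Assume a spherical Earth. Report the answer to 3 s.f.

The Mercator projection is conformal; its linear scale factor is the same in every direction and equals sec φ = 1/cos φ.
Along the parallel at 30°, map distances are exaggerated by k = sec 30° = 1.155.
True distance = 395 / 1.155 = 395 × cos 30° ≈ 342 km.

342 km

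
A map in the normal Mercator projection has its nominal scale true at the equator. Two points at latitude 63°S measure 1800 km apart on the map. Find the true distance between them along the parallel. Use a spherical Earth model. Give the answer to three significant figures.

For Mercator, h = k = sec φ (a conformal cylindrical projection has a single point scale, 1/cos φ).
Along the parallel at 63°, map distances are exaggerated by k = sec 63° = 2.203.
True distance = 1800 / 2.203 = 1800 × cos 63° ≈ 817 km.

817 km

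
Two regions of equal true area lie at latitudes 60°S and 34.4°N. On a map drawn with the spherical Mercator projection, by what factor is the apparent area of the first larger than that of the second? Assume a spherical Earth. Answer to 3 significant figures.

2.72

Mercator areal scale is sec²φ.
At 60°: sec²(60°) = 1/0.5000² = 4.000.
At 34.4°: sec²(34.4°) = 1/0.8251² = 1.469.
Ratio = 4.000/1.469 = cos²(34.4°)/cos²(60°) ≈ 2.72.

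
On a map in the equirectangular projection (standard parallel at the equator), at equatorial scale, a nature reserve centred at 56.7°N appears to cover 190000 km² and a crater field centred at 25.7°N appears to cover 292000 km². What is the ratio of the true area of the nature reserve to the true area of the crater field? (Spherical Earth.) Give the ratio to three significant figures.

Plate carrée has h = 1 and k = sec φ, giving areal scale sec φ; true area = (apparent area) · cos φ.
True area of nature reserve: 190000 × cos(56.7°) = 190000 × 0.5490 = 104300 km².
True area of crater field: 292000 × cos(25.7°) = 292000 × 0.9011 = 263100 km².
Ratio = 104300 / 263100 ≈ 0.396.

0.396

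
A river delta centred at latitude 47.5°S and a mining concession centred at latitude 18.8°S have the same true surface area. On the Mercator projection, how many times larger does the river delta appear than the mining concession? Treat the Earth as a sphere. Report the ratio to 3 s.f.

1.96

Mercator is conformal with k = sec φ, so areal scale = k² = sec²φ.
At 47.5°: sec²(47.5°) = 1/0.6756² = 2.191.
At 18.8°: sec²(18.8°) = 1/0.9466² = 1.116.
Ratio = 2.191/1.116 = cos²(18.8°)/cos²(47.5°) ≈ 1.96.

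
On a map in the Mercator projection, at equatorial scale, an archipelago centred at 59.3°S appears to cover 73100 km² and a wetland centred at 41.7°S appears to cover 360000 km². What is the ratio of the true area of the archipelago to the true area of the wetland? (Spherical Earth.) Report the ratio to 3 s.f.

Mercator's areal exaggeration is sec²φ; hence true area = (apparent area) · cos²φ.
True area of archipelago: 73100 × cos²(59.3°) = 73100 × 0.2607 = 19050 km².
True area of wetland: 360000 × cos²(41.7°) = 360000 × 0.5575 = 200700 km².
Ratio = 19050 / 200700 ≈ 0.0949.

0.0949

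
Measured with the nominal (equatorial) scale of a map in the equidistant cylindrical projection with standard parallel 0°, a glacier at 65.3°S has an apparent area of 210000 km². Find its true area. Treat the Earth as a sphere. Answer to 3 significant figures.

For the equirectangular projection with φ₀ = 0 (plate carrée), h = 1 along meridians and k = sec φ along parallels.
Areal scale = h·k = 1 × sec φ; at 65.3°, h = 1.000, k = 2.393, so h·k = 2.393.
True area = apparent / (areal scale) = 210000 / 2.393 ≈ 87800 km².

87800 km²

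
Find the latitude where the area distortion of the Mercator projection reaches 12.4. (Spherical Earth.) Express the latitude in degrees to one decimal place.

Mercator areal scale is sec²φ.
sec²φ = 12.4  ⇒  cos²φ = 0.08065  ⇒  cos φ = 0.2840.
φ = arccos(0.2840) ≈ 73.5°.

73.5°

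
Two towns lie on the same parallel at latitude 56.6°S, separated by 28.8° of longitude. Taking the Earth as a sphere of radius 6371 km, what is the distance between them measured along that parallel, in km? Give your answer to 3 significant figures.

Arc length along a parallel = R cos φ · Δλ (with Δλ in radians).
= 6371 × cos 56.6° × (28.8° × π/180) = 6371 × 0.5505 × 0.5027 ≈ 1760 km.

1760 km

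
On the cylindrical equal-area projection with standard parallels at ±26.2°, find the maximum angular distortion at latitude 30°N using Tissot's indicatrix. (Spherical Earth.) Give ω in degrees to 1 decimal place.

4.1°

A cylindrical equal-area projection with standard parallel φ₀ has meridian scale h = cos φ / cos φ₀ and parallel scale k = cos φ₀ / cos φ (so areas are preserved, h·k = 1).
At 30°: h = 0.9652, k = 1.036; principal scales a = 1.036, b = 0.9652.
sin(ω/2) = (a − b)/(a + b) = 0.07087/2.001 = 0.03541, so ω = 2 arcsin(0.03541) ≈ 4.1°.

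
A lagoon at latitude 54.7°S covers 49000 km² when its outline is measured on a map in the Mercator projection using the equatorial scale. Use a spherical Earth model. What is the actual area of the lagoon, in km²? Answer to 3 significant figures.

For Mercator, h = k = sec φ (a conformal cylindrical projection has a single point scale, 1/cos φ).
Areal scale = k² = sec²φ = 1/cos²(54.7°) = 1/0.5779² = 2.995.
True area = apparent / (areal scale) = 49000 / 2.995 ≈ 16400 km².

16400 km²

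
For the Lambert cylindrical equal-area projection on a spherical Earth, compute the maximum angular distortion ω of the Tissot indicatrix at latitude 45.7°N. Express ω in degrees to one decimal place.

40.3°

The Lambert cylindrical equal-area projection is the cylindrical equal-area projection with its standard parallel at the equator (φ₀ = 0). A cylindrical equal-area projection with standard parallel φ₀ has meridian scale h = cos φ / cos φ₀ and parallel scale k = cos φ₀ / cos φ (so areas are preserved, h·k = 1).
At 45.7°: h = 0.6984, k = 1.432; principal scales a = 1.432, b = 0.6984.
sin(ω/2) = (a − b)/(a + b) = 0.7334/2.130 = 0.3443, so ω = 2 arcsin(0.3443) ≈ 40.3°.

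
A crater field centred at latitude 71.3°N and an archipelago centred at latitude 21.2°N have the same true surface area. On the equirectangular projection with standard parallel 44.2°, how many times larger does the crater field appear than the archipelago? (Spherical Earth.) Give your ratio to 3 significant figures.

In the equirectangular projection with standard parallel φ₀ = 44.2° (x = Rλ cos φ₀, y = Rφ), meridians are true-scale (h = 1) and the parallel scale is k = cos φ₀ / cos φ.
Areal scale at 71.3°: h·k = 1.000 × 2.236 = 2.236.
Areal scale at 21.2°: h·k = 1.000 × 0.7690 = 0.7690.
Ratio = 2.236/0.7690 ≈ 2.91.

2.91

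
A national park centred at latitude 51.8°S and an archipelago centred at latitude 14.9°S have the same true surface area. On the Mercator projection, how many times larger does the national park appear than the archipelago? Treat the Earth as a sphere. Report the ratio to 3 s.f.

Mercator areal scale is sec²φ.
At 51.8°: sec²(51.8°) = 1/0.6184² = 2.615.
At 14.9°: sec²(14.9°) = 1/0.9664² = 1.071.
Ratio = 2.615/1.071 = cos²(14.9°)/cos²(51.8°) ≈ 2.44.

2.44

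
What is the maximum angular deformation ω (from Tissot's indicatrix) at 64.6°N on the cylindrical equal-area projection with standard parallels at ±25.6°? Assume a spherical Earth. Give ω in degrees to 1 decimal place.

A cylindrical equal-area projection with standard parallel φ₀ has meridian scale h = cos φ / cos φ₀ and parallel scale k = cos φ₀ / cos φ (so areas are preserved, h·k = 1).
At 64.6°: h = 0.4756, k = 2.102; principal scales a = 2.102, b = 0.4756.
sin(ω/2) = (a − b)/(a + b) = 1.627/2.578 = 0.6310, so ω = 2 arcsin(0.6310) ≈ 78.3°.

78.3°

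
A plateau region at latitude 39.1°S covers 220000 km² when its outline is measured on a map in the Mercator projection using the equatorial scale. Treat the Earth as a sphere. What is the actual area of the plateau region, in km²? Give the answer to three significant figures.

Mercator is conformal, so the point scale is isotropic: h = k = sec φ = 1/cos φ.
Areal scale = k² = sec²φ = 1/cos²(39.1°) = 1/0.7760² = 1.660.
True area = apparent / (areal scale) = 220000 / 1.660 ≈ 132000 km².

132000 km²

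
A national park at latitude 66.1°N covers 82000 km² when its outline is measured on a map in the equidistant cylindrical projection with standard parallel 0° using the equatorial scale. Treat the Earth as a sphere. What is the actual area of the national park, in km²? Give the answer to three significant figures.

For the equirectangular projection with φ₀ = 0 (plate carrée), h = 1 along meridians and k = sec φ along parallels.
Areal scale = h·k = 1 × sec φ; at 66.1°, h = 1.000, k = 2.468, so h·k = 2.468.
True area = apparent / (areal scale) = 82000 / 2.468 ≈ 33200 km².

33200 km²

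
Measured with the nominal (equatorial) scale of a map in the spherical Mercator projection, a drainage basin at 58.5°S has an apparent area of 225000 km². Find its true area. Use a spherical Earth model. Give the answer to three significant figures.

61400 km²

Mercator is conformal, so the point scale is isotropic: h = k = sec φ = 1/cos φ.
Areal scale = k² = sec²φ = 1/cos²(58.5°) = 1/0.5225² = 3.663.
True area = apparent / (areal scale) = 225000 / 3.663 ≈ 61400 km².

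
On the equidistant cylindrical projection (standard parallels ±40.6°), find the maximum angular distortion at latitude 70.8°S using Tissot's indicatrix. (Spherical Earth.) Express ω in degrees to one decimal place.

46.6°

The equidistant cylindrical projection with φ₀ = 40.6° has h = 1 (meridians true) and k = cos φ₀ / cos φ along parallels.
At 70.8°: h = 1.000, k = 2.309; principal scales a = 2.309, b = 1.000.
sin(ω/2) = (a − b)/(a + b) = 1.309/3.309 = 0.3955, so ω = 2 arcsin(0.3955) ≈ 46.6°.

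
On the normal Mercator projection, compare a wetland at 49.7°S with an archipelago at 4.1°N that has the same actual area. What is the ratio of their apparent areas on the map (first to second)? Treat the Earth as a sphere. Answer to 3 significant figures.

2.38

Mercator areal scale is sec²φ.
At 49.7°: sec²(49.7°) = 1/0.6468² = 2.390.
At 4.1°: sec²(4.1°) = 1/0.9974² = 1.005.
Ratio = 2.390/1.005 = cos²(4.1°)/cos²(49.7°) ≈ 2.38.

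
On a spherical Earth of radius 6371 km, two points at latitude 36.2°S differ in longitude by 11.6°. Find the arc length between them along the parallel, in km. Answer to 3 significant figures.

1040 km

Arc length along a parallel = R cos φ · Δλ (with Δλ in radians).
= 6371 × cos 36.2° × (11.6° × π/180) = 6371 × 0.8070 × 0.2025 ≈ 1040 km.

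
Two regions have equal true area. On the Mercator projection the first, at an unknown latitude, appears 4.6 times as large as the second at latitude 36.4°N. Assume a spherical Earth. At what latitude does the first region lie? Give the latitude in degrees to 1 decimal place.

68.0°

For equal true areas on Mercator, apparent areas scale as sec²φ, so the ratio is cos²φ₂ / cos²φ₁.
cos²φ₂ / cos²φ₁ = 4.6  ⇒  cos φ₁ = cos 36.4° / √4.6 = 0.8049/2.145 = 0.3753.
φ₁ = arccos(0.3753) ≈ 68.0°.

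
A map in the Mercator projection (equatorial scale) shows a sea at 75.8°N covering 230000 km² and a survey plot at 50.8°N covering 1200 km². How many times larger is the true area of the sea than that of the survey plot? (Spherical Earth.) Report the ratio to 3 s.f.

28.9

Since Mercator area scale is 1/cos²φ, the true area equals the apparent area multiplied by cos²φ.
True area of sea: 230000 × cos²(75.8°) = 230000 × 0.06018 = 13840 km².
True area of survey plot: 1200 × cos²(50.8°) = 1200 × 0.3995 = 479.4 km².
Ratio = 13840 / 479.4 ≈ 28.9.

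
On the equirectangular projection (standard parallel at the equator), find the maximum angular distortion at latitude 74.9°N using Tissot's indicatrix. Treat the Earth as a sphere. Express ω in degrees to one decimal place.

71.8°

For the equirectangular projection with φ₀ = 0 (plate carrée), h = 1 along meridians and k = sec φ along parallels.
At 74.9°: h = 1.000, k = 3.839; principal scales a = 3.839, b = 1.000.
sin(ω/2) = (a − b)/(a + b) = 2.839/4.839 = 0.5867, so ω = 2 arcsin(0.5867) ≈ 71.8°.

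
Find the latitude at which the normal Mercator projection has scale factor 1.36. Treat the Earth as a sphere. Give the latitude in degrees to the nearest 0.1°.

42.7°

Mercator scale is k = sec φ = 1/cos φ.
1/cos φ = 1.36  ⇒  cos φ = 0.7353  ⇒  φ = arccos(0.7353) ≈ 42.7°.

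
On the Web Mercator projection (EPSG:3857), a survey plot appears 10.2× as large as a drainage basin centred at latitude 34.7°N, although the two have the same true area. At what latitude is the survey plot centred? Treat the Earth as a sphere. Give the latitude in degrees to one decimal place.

Mercator areal scale is sec²φ, so apparent-area ratio = sec²φ₁ / sec²φ₂ = cos²φ₂ / cos²φ₁.
cos²φ₂ / cos²φ₁ = 10.2  ⇒  cos φ₁ = cos 34.7° / √10.2 = 0.8221/3.194 = 0.2574.
φ₁ = arccos(0.2574) ≈ 75.1°.

75.1°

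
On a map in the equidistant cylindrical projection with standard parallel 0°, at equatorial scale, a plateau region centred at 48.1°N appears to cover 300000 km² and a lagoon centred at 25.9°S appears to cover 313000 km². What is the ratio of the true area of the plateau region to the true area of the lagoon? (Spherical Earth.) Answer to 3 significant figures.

On the plate carrée, areal scale = h·k = 1 × sec φ, so true area = apparent × cos φ.
True area of plateau region: 300000 × cos(48.1°) = 300000 × 0.6678 = 200300 km².
True area of lagoon: 313000 × cos(25.9°) = 313000 × 0.8996 = 281600 km².
Ratio = 200300 / 281600 ≈ 0.712.

0.712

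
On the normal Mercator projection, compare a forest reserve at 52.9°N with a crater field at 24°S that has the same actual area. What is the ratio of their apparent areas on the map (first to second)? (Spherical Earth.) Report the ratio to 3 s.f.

Mercator areal scale is sec²φ.
At 52.9°: sec²(52.9°) = 1/0.6032² = 2.748.
At 24°: sec²(24°) = 1/0.9135² = 1.198.
Ratio = 2.748/1.198 = cos²(24°)/cos²(52.9°) ≈ 2.29.

2.29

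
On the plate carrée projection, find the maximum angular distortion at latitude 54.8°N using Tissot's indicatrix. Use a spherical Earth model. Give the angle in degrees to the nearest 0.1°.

Plate carrée maps x = Rλ, y = Rφ. The meridian scale is h = 1 and the parallel scale is k = 1/cos φ = sec φ.
At 54.8°: h = 1.000, k = 1.735; principal scales a = 1.735, b = 1.000.
sin(ω/2) = (a − b)/(a + b) = 0.7348/2.735 = 0.2687, so ω = 2 arcsin(0.2687) ≈ 31.2°.

31.2°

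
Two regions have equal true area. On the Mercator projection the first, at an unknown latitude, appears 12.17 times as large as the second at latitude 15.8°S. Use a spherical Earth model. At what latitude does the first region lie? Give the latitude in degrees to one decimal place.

For equal true areas on Mercator, apparent areas scale as sec²φ, so the ratio is cos²φ₂ / cos²φ₁.
cos²φ₂ / cos²φ₁ = 12.17  ⇒  cos φ₁ = cos 15.8° / √12.17 = 0.9622/3.489 = 0.2758.
φ₁ = arccos(0.2758) ≈ 74.0°.

74.0°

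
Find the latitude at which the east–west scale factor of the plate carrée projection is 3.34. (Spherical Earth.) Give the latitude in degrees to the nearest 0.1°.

Plate carrée: h = 1, k = sec φ along parallels.
sec φ = 3.34  ⇒  cos φ = 0.2994  ⇒  φ ≈ 72.6°.

72.6°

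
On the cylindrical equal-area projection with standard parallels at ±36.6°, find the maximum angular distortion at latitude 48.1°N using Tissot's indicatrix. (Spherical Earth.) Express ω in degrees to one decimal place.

21.0°

A cylindrical equal-area projection with standard parallel φ₀ has meridian scale h = cos φ / cos φ₀ and parallel scale k = cos φ₀ / cos φ (so areas are preserved, h·k = 1).
At 48.1°: h = 0.8319, k = 1.202; principal scales a = 1.202, b = 0.8319.
sin(ω/2) = (a − b)/(a + b) = 0.3703/2.034 = 0.1820, so ω = 2 arcsin(0.1820) ≈ 21.0°.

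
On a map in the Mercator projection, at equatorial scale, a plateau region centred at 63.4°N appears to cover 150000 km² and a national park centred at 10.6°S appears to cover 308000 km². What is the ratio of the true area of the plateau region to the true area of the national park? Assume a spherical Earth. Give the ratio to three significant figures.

On Mercator the areal scale is sec²φ, so true area = apparent × cos²φ.
True area of plateau region: 150000 × cos²(63.4°) = 150000 × 0.2005 = 30070 km².
True area of national park: 308000 × cos²(10.6°) = 308000 × 0.9662 = 297600 km².
Ratio = 30070 / 297600 ≈ 0.101.

0.101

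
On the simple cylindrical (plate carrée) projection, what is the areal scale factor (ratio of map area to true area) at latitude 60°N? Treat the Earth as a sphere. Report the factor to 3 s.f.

2.00

In the plate carrée (x = Rλ, y = Rφ), meridians are true-scale (h = 1) and parallels are stretched by k = sec φ.
Areal scale = h·k = 1 × sec φ; at 60°, h = 1.000, k = 2.000, so h·k = 2.000.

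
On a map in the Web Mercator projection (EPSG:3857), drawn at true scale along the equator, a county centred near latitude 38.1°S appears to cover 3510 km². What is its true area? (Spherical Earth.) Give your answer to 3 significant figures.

2170 km²

Mercator is conformal, so the point scale is isotropic: h = k = sec φ = 1/cos φ.
Areal scale = k² = sec²φ = 1/cos²(38.1°) = 1/0.7869² = 1.615.
True area = apparent / (areal scale) = 3510 / 1.615 ≈ 2170 km².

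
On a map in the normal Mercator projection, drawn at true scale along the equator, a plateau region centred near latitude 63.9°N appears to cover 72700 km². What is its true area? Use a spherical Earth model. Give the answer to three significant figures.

The Mercator projection is conformal; its linear scale factor is the same in every direction and equals sec φ = 1/cos φ.
Areal scale = k² = sec²φ = 1/cos²(63.9°) = 1/0.4399² = 5.167.
True area = apparent / (areal scale) = 72700 / 5.167 ≈ 14100 km².

14100 km²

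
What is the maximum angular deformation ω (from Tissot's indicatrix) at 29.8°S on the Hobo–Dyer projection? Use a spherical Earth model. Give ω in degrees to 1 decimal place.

The Hobo–Dyer projection is cylindrical equal-area with φ₀ = 37.5°. Cylindrical equal-area (φ₀ = 37.5°): h = cos φ / cos 37.5° along meridians, k = cos 37.5° / cos φ along parallels; h·k = 1.
At 29.8°: h = 1.094, k = 0.9142; principal scales a = 1.094, b = 0.9142.
sin(ω/2) = (a − b)/(a + b) = 0.1795/2.008 = 0.08941, so ω = 2 arcsin(0.08941) ≈ 10.3°.

10.3°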